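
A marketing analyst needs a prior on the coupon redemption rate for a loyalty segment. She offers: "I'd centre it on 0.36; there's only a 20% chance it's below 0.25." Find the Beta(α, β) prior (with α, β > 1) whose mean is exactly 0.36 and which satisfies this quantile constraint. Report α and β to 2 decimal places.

With mean 0.36 fixed, write α = 0.36s, β = 0.64s where s = α+β.
Need P(θ < 0.25) = 0.2 under Beta(0.36s, 0.64s). Normal approximation: (q−m)/√(m(1−m)/s) ≈ z_{0.2} = -0.842, so s ≈ 0.36·0.64·(-0.842)²/(0.25−0.36)² = 13.5.
At s = 13.5: P(θ<0.25) ≈ 0.204. Adjusting to match 0.2 gives s ≈ 13.93.
So α = 0.36·13.93 ≈ 5.02, β = 0.64·13.93 ≈ 8.92.

α ≈ 5.02, β ≈ 8.92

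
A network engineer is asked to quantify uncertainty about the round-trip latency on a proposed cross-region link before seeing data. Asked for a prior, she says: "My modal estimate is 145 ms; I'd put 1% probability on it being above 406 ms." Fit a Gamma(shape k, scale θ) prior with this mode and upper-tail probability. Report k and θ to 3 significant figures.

k ≈ 5.32, θ ≈ 33.6

Gamma(k,θ) with k>1 has mode (k−1)θ, so θ = 145/(k−1).
Need P(X < 406) = 0.99 with θ tied to k this way. Start at k = 2, θ = 145: P(X<406) ≈ 0.769.
Too low — raise k to concentrate. Iterating converges to k ≈ 5.32.
Then θ = 145/(5.32−1) ≈ 33.6.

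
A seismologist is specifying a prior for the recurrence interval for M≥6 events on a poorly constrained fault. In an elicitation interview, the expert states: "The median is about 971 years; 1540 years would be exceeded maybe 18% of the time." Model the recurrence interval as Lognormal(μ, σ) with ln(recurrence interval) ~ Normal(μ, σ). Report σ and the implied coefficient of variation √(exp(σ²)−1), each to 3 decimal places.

If T ~ Lognormal(μ,σ) then ln T ~ Normal(μ,σ), so the p-quantile of ln T is μ + z_p·σ.
ln(971) = 6.878 and ln(1540) = 7.34; z_{0.5} = 0, z_{0.82} = 0.9154.
σ = (7.34 − 6.878)/(0.9154 − (0)) = 0.504.
μ = 6.878 − (0)·0.504 = 6.878.
CV = √(exp(σ²)−1) = √(exp(0.2539)−1) = 0.538.

σ ≈ 0.504, CV ≈ 0.538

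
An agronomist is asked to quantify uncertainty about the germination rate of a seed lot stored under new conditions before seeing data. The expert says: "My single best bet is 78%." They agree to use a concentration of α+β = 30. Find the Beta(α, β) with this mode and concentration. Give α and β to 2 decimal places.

α = 22.84, β = 7.16

For α,β > 1 the Beta mode is (α−1)/(α+β−2). With α+β = 30, the mode is (α−1)/28.
Set (α−1)/28 = 0.78 → α = 1 + 0.78·28 = 22.84.
β = 30 − α = 7.16.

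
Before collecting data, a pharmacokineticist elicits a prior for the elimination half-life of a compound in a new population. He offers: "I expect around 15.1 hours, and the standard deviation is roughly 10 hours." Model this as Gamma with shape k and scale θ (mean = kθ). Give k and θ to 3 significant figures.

For Gamma(k, scale θ): mean = kθ, variance = kθ², so CV = 1/√k.
CV = SD/mean = 10/15.1 = 0.6623, hence k = 1/CV² = 2.28.
Then θ = mean/k = 15.1/2.28 = 6.62.

k ≈ 2.28, θ ≈ 6.62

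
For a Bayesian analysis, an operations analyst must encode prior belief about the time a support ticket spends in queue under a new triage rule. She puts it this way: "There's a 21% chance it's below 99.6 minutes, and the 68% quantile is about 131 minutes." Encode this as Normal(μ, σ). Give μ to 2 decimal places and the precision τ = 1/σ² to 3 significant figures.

The p-quantile of Normal(μ,σ) is μ + z_p·σ, with z_{0.21} = -0.8064 and z_{0.68} = 0.4677.
Eliminate σ: μ = (z₂·x₁ − z₁·x₂)/(z₂ − z₁) = (0.4677·99.6 − (-0.8064)·131)/1.274 = 119.47.
Then σ = (x₂ − x₁)/(z₂ − z₁) = (131 − 99.6)/1.274 = 24.64.
Precision τ = 1/σ² = 1/24.64² = 0.00165.

μ = 119.47, τ = 0.00165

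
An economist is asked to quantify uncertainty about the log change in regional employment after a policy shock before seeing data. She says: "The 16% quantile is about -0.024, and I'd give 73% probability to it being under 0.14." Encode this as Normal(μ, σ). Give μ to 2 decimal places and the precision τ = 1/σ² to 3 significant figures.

μ = 0.08, τ = 96

For Normal(μ,σ), the p-quantile is μ + z_p·σ. Here z_{0.16} = -0.9945, z_{0.73} = 0.6128.
So -0.024 = μ − 0.9945σ and 0.14 = μ + 0.6128σ.
Subtracting: σ = (0.14 − -0.024)/(0.6128 − (-0.9945)) = 0.10.
Then μ = -0.024 − (-0.9945)·0.10 = 0.08.
Precision τ = 1/σ² = 1/0.102² = 96.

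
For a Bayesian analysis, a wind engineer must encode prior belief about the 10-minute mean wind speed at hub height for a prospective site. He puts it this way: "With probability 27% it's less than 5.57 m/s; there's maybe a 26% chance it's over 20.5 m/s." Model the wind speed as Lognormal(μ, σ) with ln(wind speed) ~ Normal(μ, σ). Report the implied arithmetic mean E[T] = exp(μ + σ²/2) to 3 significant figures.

E[T] ≈ 18 m/s

If T ~ Lognormal(μ,σ) then ln T ~ Normal(μ,σ), so the p-quantile of ln T is μ + z_p·σ.
ln(5.57) = 1.717 and ln(20.5) = 3.02; z_{0.27} = -0.6128, z_{0.74} = 0.6433.
σ = (3.02 − 1.717)/(0.6433 − (-0.6128)) = 1.037.
μ = 1.717 − (-0.6128)·1.037 = 2.353.
E[T] = exp(μ + σ²/2) = exp(2.353 + 0.5380) = 18 m/s.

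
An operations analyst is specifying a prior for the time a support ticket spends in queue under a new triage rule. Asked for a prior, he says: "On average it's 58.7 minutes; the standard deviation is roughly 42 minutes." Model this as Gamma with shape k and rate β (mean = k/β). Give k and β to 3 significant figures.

k ≈ 1.95, β ≈ 0.0333

For Gamma(k, rate β): mean = k/β, variance = k/β², so CV = 1/√k.
CV = SD/mean = 42/58.7 = 0.7155, hence k = 1/CV² = 1.95.
Then β = k/mean = 1.95/58.7 = 0.0333.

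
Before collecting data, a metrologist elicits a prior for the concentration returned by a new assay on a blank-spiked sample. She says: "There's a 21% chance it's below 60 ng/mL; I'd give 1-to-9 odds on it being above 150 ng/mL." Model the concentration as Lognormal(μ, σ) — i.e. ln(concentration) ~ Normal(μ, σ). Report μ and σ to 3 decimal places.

μ ≈ 4.448, σ ≈ 0.439

If T ~ Lognormal(μ,σ) then ln T ~ Normal(μ,σ), so the p-quantile of ln T is μ + z_p·σ.
ln(60) = 4.094 and ln(150) = 5.011; z_{0.21} = -0.8064, z_{0.9} = 1.282.
σ = (5.011 − 4.094)/(1.282 − (-0.8064)) = 0.439.
μ = 4.094 − (-0.8064)·0.439 = 4.448.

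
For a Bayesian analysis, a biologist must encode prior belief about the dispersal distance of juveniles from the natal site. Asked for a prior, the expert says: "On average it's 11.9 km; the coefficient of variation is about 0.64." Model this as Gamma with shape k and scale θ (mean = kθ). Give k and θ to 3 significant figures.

For Gamma(k, scale θ): mean = kθ, variance = kθ², so CV = 1/√k.
CV = 0.64, hence k = 1/CV² = 2.44.
Then θ = mean/k = 11.9/2.44 = 4.87.

k ≈ 2.44, θ ≈ 4.87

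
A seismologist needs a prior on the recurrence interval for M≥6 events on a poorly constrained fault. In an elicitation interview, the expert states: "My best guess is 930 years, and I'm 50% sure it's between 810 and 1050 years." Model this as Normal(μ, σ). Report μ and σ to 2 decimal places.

μ = 930.00, σ = 177.91

A symmetric 50% interval runs μ ± z·σ with z = 0.6745.
Half-width = 120, so σ = 120/0.6745 = 177.91.
μ is the stated best guess, 930.00.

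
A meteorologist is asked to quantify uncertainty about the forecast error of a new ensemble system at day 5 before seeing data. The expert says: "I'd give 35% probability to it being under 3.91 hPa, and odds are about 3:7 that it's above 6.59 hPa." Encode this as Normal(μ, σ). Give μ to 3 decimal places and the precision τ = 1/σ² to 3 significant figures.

For Normal(μ,σ), the p-quantile is μ + z_p·σ. Here z_{0.35} = -0.3853, z_{0.7} = 0.5244.
So 3.91 = μ − 0.3853σ and 6.59 = μ + 0.5244σ.
Subtracting: σ = (6.59 − 3.91)/(0.5244 − (-0.3853)) = 2.946.
Then μ = 3.91 − (-0.3853)·2.946 = 5.045.
Precision τ = 1/σ² = 1/2.946² = 0.115.

μ = 5.045, τ = 0.115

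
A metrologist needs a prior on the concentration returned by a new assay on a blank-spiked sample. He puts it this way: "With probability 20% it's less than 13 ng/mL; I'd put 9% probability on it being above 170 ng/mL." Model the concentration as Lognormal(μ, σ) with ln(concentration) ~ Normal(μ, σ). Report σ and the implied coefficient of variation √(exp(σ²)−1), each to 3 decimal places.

σ ≈ 1.178, CV ≈ 1.734

If T ~ Lognormal(μ,σ) then ln T ~ Normal(μ,σ), so the p-quantile of ln T is μ + z_p·σ.
ln(13) = 2.565 and ln(170) = 5.136; z_{0.2} = -0.8416, z_{0.91} = 1.341.
σ = (5.136 − 2.565)/(1.341 − (-0.8416)) = 1.178.
μ = 2.565 − (-0.8416)·1.178 = 3.556.
CV = √(exp(σ²)−1) = √(exp(1.3877)−1) = 1.734.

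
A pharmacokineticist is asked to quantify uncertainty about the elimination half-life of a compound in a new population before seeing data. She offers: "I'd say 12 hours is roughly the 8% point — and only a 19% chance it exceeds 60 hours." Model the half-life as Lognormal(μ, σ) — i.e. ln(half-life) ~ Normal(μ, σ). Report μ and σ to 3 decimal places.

If T ~ Lognormal(μ,σ) then ln T ~ Normal(μ,σ), so the p-quantile of ln T is μ + z_p·σ.
ln(12) = 2.485 and ln(60) = 4.094; z_{0.08} = -1.405, z_{0.81} = 0.8779.
σ = (4.094 − 2.485)/(0.8779 − (-1.405)) = 0.705.
μ = 2.485 − (-1.405)·0.705 = 3.475.

μ ≈ 3.475, σ ≈ 0.705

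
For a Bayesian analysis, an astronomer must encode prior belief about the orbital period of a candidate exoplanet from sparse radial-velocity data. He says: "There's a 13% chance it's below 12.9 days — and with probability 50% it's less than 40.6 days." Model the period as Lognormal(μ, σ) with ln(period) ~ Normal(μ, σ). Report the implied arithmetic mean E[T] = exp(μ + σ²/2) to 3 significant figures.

If T ~ Lognormal(μ,σ) then ln T ~ Normal(μ,σ), so the p-quantile of ln T is μ + z_p·σ.
ln(12.9) = 2.557 and ln(40.6) = 3.704; z_{0.13} = -1.126, z_{0.5} = 0.
σ = (3.704 − 2.557)/(0 − (-1.126)) = 1.018.
μ = 2.557 − (-1.126)·1.018 = 3.704.
E[T] = exp(μ + σ²/2) = exp(3.704 + 0.5180) = 68.2 days.

E[T] ≈ 68.2 days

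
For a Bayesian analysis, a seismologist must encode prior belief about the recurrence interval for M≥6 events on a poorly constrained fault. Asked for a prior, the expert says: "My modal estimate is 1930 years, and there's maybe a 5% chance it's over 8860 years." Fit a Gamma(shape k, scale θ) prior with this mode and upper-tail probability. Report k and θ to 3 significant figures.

k ≈ 2.05, θ ≈ 1840

Gamma(k,θ) with k>1 has mode (k−1)θ, so θ = 1930/(k−1).
Need P(X < 8860) = 0.95 with θ tied to k this way. Start at k = 2, θ = 1930: P(X<8860) ≈ 0.943.
Too low — raise k to concentrate. Iterating converges to k ≈ 2.05.
Then θ = 1930/(2.05−1) ≈ 1840.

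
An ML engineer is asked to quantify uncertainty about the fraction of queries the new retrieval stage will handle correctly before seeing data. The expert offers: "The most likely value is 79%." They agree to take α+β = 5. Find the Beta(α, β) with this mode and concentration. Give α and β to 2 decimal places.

For α,β > 1 the Beta mode is (α−1)/(α+β−2). With α+β = 5, the mode is (α−1)/3.
Set (α−1)/3 = 0.79 → α = 1 + 0.79·3 = 3.37.
β = 5 − α = 1.63.

α = 3.37, β = 1.63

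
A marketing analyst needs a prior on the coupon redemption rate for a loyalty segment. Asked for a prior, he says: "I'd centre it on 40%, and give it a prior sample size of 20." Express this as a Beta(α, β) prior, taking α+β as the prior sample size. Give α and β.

α = 8, β = 12

Under the effective-sample-size interpretation, Beta(α, β) has prior mean α/(α+β) and prior sample size α+β.
So α+β = 20 and α/(α+β) = 0.4, giving α = 0.4·20 = 8 and β = 20 − 8 = 12.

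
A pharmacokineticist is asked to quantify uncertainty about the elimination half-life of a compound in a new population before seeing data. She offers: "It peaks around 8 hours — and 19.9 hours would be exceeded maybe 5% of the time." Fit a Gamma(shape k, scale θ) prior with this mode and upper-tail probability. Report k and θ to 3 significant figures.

Gamma(k,θ) with k>1 has mode (k−1)θ, so θ = 8/(k−1).
Need P(X < 19.9) = 0.95 with θ tied to k this way. Start at k = 2, θ = 8: P(X<19.9) ≈ 0.710.
Too low — raise k to concentrate. Iterating converges to k ≈ 4.27.
Then θ = 8/(4.27−1) ≈ 2.44.

k ≈ 4.27, θ ≈ 2.44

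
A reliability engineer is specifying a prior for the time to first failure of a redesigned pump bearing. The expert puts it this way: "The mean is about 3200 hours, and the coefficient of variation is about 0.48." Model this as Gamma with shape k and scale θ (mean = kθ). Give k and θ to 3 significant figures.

k ≈ 4.34, θ ≈ 737

For Gamma(k, scale θ): mean = kθ, variance = kθ², so CV = 1/√k.
CV = 0.48, hence k = 1/CV² = 4.34.
Then θ = mean/k = 3200/4.34 = 737.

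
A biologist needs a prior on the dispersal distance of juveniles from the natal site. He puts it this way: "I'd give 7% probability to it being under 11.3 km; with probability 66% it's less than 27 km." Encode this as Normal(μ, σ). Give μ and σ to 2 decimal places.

The p-quantile of Normal(μ,σ) is μ + z_p·σ, with z_{0.07} = -1.476 and z_{0.66} = 0.4125.
Eliminate σ: μ = (z₂·x₁ − z₁·x₂)/(z₂ − z₁) = (0.4125·11.3 − (-1.476)·27)/1.888 = 23.57.
Then σ = (x₂ − x₁)/(z₂ − z₁) = (27 − 11.3)/1.888 = 8.31.

μ = 23.57, σ = 8.31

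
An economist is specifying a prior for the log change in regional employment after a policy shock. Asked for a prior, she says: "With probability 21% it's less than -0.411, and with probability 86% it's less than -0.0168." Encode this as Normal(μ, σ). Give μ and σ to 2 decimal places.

μ = -0.24, σ = 0.21

The p-quantile of Normal(μ,σ) is μ + z_p·σ, with z_{0.21} = -0.8064 and z_{0.86} = 1.08.
Eliminate σ: μ = (z₂·x₁ − z₁·x₂)/(z₂ − z₁) = (1.08·-0.411 − (-0.8064)·-0.0168)/1.887 = -0.24.
Then σ = (x₂ − x₁)/(z₂ − z₁) = (-0.0168 − -0.411)/1.887 = 0.21.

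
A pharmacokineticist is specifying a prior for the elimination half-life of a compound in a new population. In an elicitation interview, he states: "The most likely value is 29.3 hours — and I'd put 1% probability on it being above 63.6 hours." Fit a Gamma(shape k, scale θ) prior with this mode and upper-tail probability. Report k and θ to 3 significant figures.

k ≈ 9.05, θ ≈ 3.64

Gamma(k,θ) with k>1 has mode (k−1)θ, so θ = 29.3/(k−1).
Need P(X < 63.6) = 0.99 with θ tied to k this way. Start at k = 2, θ = 29.3: P(X<63.6) ≈ 0.638.
Too low — raise k to concentrate. Iterating converges to k ≈ 9.05.
Then θ = 29.3/(9.05−1) ≈ 3.64.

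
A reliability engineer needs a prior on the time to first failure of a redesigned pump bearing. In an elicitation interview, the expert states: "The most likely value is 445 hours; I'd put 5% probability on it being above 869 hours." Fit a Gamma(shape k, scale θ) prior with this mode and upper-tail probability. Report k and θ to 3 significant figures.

k ≈ 7.2, θ ≈ 71.8

Gamma(k,θ) with k>1 has mode (k−1)θ, so θ = 445/(k−1).
Need P(X < 869) = 0.95 with θ tied to k this way. Start at k = 2, θ = 445: P(X<869) ≈ 0.581.
Too low — raise k to concentrate. Iterating converges to k ≈ 7.2.
Then θ = 445/(7.2−1) ≈ 71.8.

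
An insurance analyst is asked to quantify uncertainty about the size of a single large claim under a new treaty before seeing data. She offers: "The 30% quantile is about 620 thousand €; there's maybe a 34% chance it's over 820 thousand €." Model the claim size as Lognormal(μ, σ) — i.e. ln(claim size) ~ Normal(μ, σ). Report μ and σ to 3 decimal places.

μ ≈ 6.586, σ ≈ 0.298

If T ~ Lognormal(μ,σ) then ln T ~ Normal(μ,σ), so the p-quantile of ln T is μ + z_p·σ.
ln(620) = 6.43 and ln(820) = 6.709; z_{0.3} = -0.5244, z_{0.66} = 0.4125.
σ = (6.709 − 6.43)/(0.4125 − (-0.5244)) = 0.298.
μ = 6.43 − (-0.5244)·0.298 = 6.586.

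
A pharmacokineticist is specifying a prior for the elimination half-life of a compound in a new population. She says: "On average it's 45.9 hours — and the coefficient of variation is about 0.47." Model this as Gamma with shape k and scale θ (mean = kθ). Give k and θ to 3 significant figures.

k ≈ 4.53, θ ≈ 10.1

For Gamma(k, scale θ): mean = kθ, variance = kθ², so CV = 1/√k.
CV = 0.47, hence k = 1/CV² = 4.53.
Then θ = mean/k = 45.9/4.53 = 10.1.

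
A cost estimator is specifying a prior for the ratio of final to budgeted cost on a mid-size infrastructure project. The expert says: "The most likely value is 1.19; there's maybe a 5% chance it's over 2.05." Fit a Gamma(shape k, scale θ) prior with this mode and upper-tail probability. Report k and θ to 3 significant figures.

Gamma(k,θ) with k>1 has mode (k−1)θ, so θ = 1.19/(k−1).
Need P(X < 2.05) = 0.95 with θ tied to k this way. Start at k = 2, θ = 1.19: P(X<2.05) ≈ 0.514.
Too low — raise k to concentrate. Iterating converges to k ≈ 10.4.
Then θ = 1.19/(10.4−1) ≈ 0.126.

k ≈ 10.4, θ ≈ 0.126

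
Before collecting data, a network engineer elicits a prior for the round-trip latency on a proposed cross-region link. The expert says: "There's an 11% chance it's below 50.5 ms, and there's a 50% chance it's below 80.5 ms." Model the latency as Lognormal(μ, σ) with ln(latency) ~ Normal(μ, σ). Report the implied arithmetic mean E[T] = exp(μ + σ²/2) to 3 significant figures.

If T ~ Lognormal(μ,σ) then ln T ~ Normal(μ,σ), so the p-quantile of ln T is μ + z_p·σ.
ln(50.5) = 3.922 and ln(80.5) = 4.388; z_{0.11} = -1.227, z_{0.5} = 0.
σ = (4.388 − 3.922)/(0 − (-1.227)) = 0.380.
μ = 3.922 − (-1.227)·0.380 = 4.388.
E[T] = exp(μ + σ²/2) = exp(4.388 + 0.0723) = 86.5 ms.

E[T] ≈ 86.5 ms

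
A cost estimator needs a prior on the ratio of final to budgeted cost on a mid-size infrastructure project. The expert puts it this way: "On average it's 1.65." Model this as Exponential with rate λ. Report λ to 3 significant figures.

λ ≈ 0.606

Exponential mean = 1/λ, so λ = 1/1.65 = 0.606.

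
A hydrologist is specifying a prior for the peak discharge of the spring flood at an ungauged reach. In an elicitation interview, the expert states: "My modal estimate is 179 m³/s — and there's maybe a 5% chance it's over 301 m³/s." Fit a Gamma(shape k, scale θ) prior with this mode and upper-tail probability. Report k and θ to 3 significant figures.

k ≈ 11.3, θ ≈ 17.3

Gamma(k,θ) with k>1 has mode (k−1)θ, so θ = 179/(k−1).
Need P(X < 301) = 0.95 with θ tied to k this way. Start at k = 2, θ = 179: P(X<301) ≈ 0.501.
Too low — raise k to concentrate. Iterating converges to k ≈ 11.3.
Then θ = 179/(11.3−1) ≈ 17.3.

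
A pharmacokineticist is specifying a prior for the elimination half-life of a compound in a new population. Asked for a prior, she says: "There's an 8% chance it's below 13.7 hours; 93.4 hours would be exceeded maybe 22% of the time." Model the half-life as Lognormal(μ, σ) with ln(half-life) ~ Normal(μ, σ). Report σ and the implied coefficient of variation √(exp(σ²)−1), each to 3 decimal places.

σ ≈ 0.882, CV ≈ 1.084

If T ~ Lognormal(μ,σ) then ln T ~ Normal(μ,σ), so the p-quantile of ln T is μ + z_p·σ.
ln(13.7) = 2.617 and ln(93.4) = 4.537; z_{0.08} = -1.405, z_{0.78} = 0.7722.
σ = (4.537 − 2.617)/(0.7722 − (-1.405)) = 0.882.
μ = 2.617 − (-1.405)·0.882 = 3.856.
CV = √(exp(σ²)−1) = √(exp(0.7772)−1) = 1.084.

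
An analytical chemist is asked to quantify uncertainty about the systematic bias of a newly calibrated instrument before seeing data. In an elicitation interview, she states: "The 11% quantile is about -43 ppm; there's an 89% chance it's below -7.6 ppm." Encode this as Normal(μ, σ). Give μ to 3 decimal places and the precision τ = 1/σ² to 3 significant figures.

For Normal(μ,σ), the p-quantile is μ + z_p·σ. Here z_{0.11} = -1.227, z_{0.89} = 1.227.
So -43 = μ − 1.227σ and -7.6 = μ + 1.227σ.
Subtracting: σ = (-7.6 − -43)/(1.227 − (-1.227)) = 14.431.
Then μ = -43 − (-1.227)·14.431 = -25.300.
Precision τ = 1/σ² = 1/14.43² = 0.0048.

μ = -25.300, τ = 0.0048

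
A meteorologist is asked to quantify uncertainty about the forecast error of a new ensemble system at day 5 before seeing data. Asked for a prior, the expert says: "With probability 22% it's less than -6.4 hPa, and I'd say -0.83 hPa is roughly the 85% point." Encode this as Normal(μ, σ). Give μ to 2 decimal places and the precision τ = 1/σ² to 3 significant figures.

For Normal(μ,σ), the p-quantile is μ + z_p·σ. Here z_{0.22} = -0.7722, z_{0.85} = 1.036.
So -6.4 = μ − 0.7722σ and -0.83 = μ + 1.036σ.
Subtracting: σ = (-0.83 − -6.4)/(1.036 − (-0.7722)) = 3.08.
Then μ = -6.4 − (-0.7722)·3.08 = -4.02.
Precision τ = 1/σ² = 1/3.08² = 0.105.

μ = -4.02, τ = 0.105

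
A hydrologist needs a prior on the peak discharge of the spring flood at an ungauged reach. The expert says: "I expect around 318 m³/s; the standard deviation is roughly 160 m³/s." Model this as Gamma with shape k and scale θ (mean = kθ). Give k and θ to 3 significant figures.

k ≈ 3.95, θ ≈ 80.5

For Gamma(k, scale θ): mean = kθ, variance = kθ², so CV = 1/√k.
CV = SD/mean = 160/318 = 0.5031, hence k = 1/CV² = 3.95.
Then θ = mean/k = 318/3.95 = 80.5.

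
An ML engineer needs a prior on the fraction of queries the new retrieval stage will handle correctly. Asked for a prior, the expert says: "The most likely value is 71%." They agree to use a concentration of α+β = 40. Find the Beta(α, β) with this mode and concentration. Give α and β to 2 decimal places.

For α,β > 1 the Beta mode is (α−1)/(α+β−2). With α+β = 40, the mode is (α−1)/38.
Set (α−1)/38 = 0.71 → α = 1 + 0.71·38 = 27.98.
β = 40 − α = 12.02.

α = 27.98, β = 12.02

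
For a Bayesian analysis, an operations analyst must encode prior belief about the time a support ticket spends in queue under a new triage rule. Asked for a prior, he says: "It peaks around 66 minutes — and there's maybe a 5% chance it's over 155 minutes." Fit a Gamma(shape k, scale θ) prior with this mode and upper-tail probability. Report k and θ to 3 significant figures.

k ≈ 4.75, θ ≈ 17.6

Gamma(k,θ) with k>1 has mode (k−1)θ, so θ = 66/(k−1).
Need P(X < 155) = 0.95 with θ tied to k this way. Start at k = 2, θ = 66: P(X<155) ≈ 0.680.
Too low — raise k to concentrate. Iterating converges to k ≈ 4.75.
Then θ = 66/(4.75−1) ≈ 17.6.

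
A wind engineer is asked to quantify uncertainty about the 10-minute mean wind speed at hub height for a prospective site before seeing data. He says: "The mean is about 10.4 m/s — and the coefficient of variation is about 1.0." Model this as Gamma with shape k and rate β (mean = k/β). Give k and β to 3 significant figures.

k ≈ 1, β ≈ 0.0962

For Gamma(k, rate β): mean = k/β, variance = k/β², so CV = 1/√k.
CV = 1.0, hence k = 1/CV² = 1.
Then β = k/mean = 1/10.4 = 0.0962.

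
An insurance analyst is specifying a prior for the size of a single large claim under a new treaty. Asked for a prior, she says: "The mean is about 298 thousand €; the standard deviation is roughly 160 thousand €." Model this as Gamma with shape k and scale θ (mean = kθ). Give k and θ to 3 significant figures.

For Gamma(k, scale θ): mean = kθ, variance = kθ², so CV = 1/√k.
CV = SD/mean = 160/298 = 0.5369, hence k = 1/CV² = 3.47.
Then θ = mean/k = 298/3.47 = 85.9.

k ≈ 3.47, θ ≈ 85.9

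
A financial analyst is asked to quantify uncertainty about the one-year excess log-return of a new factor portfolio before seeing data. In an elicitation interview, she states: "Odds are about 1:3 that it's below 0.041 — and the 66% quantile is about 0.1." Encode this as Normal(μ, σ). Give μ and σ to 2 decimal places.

μ = 0.08, σ = 0.05

For Normal(μ,σ), the p-quantile is μ + z_p·σ. Here z_{0.25} = -0.6745, z_{0.66} = 0.4125.
So 0.041 = μ − 0.6745σ and 0.1 = μ + 0.4125σ.
Subtracting: σ = (0.1 − 0.041)/(0.4125 − (-0.6745)) = 0.05.
Then μ = 0.041 − (-0.6745)·0.05 = 0.08.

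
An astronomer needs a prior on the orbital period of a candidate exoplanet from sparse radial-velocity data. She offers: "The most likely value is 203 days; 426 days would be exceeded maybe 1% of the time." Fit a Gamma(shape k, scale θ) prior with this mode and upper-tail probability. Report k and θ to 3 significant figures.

Gamma(k,θ) with k>1 has mode (k−1)θ, so θ = 203/(k−1).
Need P(X < 426) = 0.99 with θ tied to k this way. Start at k = 2, θ = 203: P(X<426) ≈ 0.620.
Too low — raise k to concentrate. Iterating converges to k ≈ 9.86.
Then θ = 203/(9.86−1) ≈ 22.9.

k ≈ 9.86, θ ≈ 22.9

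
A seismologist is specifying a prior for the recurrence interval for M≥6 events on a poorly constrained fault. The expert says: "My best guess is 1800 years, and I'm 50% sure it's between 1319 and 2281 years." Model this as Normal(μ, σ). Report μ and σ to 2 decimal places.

A symmetric 50% interval runs μ ± z·σ with z = 0.6745.
Half-width = 481, so σ = 481/0.6745 = 713.13.
μ is the stated best guess, 1800.00.

μ = 1800.00, σ = 713.13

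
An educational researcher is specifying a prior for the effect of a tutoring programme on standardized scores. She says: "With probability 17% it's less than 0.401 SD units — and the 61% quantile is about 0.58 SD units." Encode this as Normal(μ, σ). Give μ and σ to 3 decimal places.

For Normal(μ,σ), the p-quantile is μ + z_p·σ. Here z_{0.17} = -0.9542, z_{0.61} = 0.2793.
So 0.401 = μ − 0.9542σ and 0.58 = μ + 0.2793σ.
Subtracting: σ = (0.58 − 0.401)/(0.2793 − (-0.9542)) = 0.145.
Then μ = 0.401 − (-0.9542)·0.145 = 0.539.

μ = 0.539, σ = 0.145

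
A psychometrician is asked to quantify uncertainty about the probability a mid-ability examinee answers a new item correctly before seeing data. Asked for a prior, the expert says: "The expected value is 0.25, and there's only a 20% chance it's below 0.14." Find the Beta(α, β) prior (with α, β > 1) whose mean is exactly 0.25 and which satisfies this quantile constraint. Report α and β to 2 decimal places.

With mean 0.25 fixed, write α = 0.25s, β = 0.75s where s = α+β.
Need P(θ < 0.14) = 0.2 under Beta(0.25s, 0.75s). Normal approximation: (q−m)/√(m(1−m)/s) ≈ z_{0.2} = -0.842, so s ≈ 0.25·0.75·(-0.842)²/(0.14−0.25)² = 11.0.
At s = 11.0: P(θ<0.14) ≈ 0.205. Adjusting to match 0.2 gives s ≈ 11.36.
So α = 0.25·11.36 ≈ 2.84, β = 0.75·11.36 ≈ 8.52.

α ≈ 2.84, β ≈ 8.52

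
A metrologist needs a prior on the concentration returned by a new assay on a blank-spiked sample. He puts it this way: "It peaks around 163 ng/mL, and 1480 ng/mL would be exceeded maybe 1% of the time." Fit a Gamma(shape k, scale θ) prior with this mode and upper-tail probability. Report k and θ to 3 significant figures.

Gamma(k,θ) with k>1 has mode (k−1)θ, so θ = 163/(k−1).
Need P(X < 1480) = 0.99 with θ tied to k this way. Start at k = 2, θ = 163: P(X<1480) ≈ 0.999.
Too high — lower k to spread out. Iterating converges to k ≈ 1.66.
Then θ = 163/(1.66−1) ≈ 247.

k ≈ 1.66, θ ≈ 247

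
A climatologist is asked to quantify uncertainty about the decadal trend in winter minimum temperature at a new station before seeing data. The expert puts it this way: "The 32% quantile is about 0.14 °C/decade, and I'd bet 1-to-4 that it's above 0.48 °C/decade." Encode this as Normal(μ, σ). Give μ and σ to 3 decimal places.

μ = 0.261, σ = 0.260

For Normal(μ,σ), the p-quantile is μ + z_p·σ. Here z_{0.32} = -0.4677, z_{0.8} = 0.8416.
So 0.14 = μ − 0.4677σ and 0.48 = μ + 0.8416σ.
Subtracting: σ = (0.48 − 0.14)/(0.8416 − (-0.4677)) = 0.260.
Then μ = 0.14 − (-0.4677)·0.260 = 0.261.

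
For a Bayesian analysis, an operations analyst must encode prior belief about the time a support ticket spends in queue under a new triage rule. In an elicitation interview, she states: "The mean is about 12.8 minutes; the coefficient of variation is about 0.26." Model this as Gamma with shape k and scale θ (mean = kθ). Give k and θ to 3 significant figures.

For Gamma(k, scale θ): mean = kθ, variance = kθ², so CV = 1/√k.
CV = 0.26, hence k = 1/CV² = 14.8.
Then θ = mean/k = 12.8/14.8 = 0.865.

k ≈ 14.8, θ ≈ 0.865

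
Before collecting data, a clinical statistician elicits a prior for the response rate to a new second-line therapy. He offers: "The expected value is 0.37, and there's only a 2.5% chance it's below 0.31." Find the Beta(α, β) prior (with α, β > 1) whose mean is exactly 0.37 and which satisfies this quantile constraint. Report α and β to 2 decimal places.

α ≈ 88.40, β ≈ 150.52

With mean 0.37 fixed, write α = 0.37s, β = 0.63s where s = α+β.
Need P(θ < 0.31) = 0.025 under Beta(0.37s, 0.63s). Normal approximation: (q−m)/√(m(1−m)/s) ≈ z_{0.025} = -1.96, so s ≈ 0.37·0.63·(-1.96)²/(0.31−0.37)² = 248.7.
At s = 248.7: P(θ<0.31) ≈ 0.023. Adjusting to match 0.025 gives s ≈ 238.92.
So α = 0.37·238.92 ≈ 88.40, β = 0.63·238.92 ≈ 150.52.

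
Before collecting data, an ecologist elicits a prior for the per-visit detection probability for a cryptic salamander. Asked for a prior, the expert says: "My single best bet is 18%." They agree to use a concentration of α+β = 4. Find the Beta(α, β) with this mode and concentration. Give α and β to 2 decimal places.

α = 1.36, β = 2.64

For α,β > 1 the Beta mode is (α−1)/(α+β−2). With α+β = 4, the mode is (α−1)/2.
Set (α−1)/2 = 0.18 → α = 1 + 0.18·2 = 1.36.
β = 4 − α = 2.64.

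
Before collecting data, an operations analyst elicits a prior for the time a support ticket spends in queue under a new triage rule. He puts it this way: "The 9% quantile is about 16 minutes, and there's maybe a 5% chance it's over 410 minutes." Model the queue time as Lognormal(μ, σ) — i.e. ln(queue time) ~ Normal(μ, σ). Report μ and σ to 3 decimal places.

If T ~ Lognormal(μ,σ) then ln T ~ Normal(μ,σ), so the p-quantile of ln T is μ + z_p·σ.
ln(16) = 2.773 and ln(410) = 6.016; z_{0.09} = -1.341, z_{0.95} = 1.645.
σ = (6.016 − 2.773)/(1.645 − (-1.341)) = 1.086.
μ = 2.773 − (-1.341)·1.086 = 4.229.

μ ≈ 4.229, σ ≈ 1.086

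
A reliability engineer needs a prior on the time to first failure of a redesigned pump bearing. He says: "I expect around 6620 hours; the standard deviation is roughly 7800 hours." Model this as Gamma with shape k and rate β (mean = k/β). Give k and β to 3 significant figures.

k ≈ 0.72, β ≈ 0.000109

For Gamma(k, rate β): mean = k/β, variance = k/β², so CV = 1/√k.
CV = SD/mean = 7800/6620 = 1.178, hence k = 1/CV² = 0.72.
Then β = k/mean = 0.72/6620 = 0.000109.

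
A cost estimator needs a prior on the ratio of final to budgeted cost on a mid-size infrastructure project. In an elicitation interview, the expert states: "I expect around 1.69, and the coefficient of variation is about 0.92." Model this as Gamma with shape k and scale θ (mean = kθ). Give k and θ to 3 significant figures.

k ≈ 1.18, θ ≈ 1.43

For Gamma(k, scale θ): mean = kθ, variance = kθ², so CV = 1/√k.
CV = 0.92, hence k = 1/CV² = 1.18.
Then θ = mean/k = 1.69/1.18 = 1.43.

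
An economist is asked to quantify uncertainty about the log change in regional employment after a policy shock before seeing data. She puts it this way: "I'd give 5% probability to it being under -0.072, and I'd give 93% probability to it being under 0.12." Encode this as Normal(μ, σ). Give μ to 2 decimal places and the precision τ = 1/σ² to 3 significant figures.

For Normal(μ,σ), the p-quantile is μ + z_p·σ. Here z_{0.05} = -1.645, z_{0.93} = 1.476.
So -0.072 = μ − 1.645σ and 0.12 = μ + 1.476σ.
Subtracting: σ = (0.12 − -0.072)/(1.476 − (-1.645)) = 0.06.
Then μ = -0.072 − (-1.645)·0.06 = 0.03.
Precision τ = 1/σ² = 1/0.06153² = 264.

μ = 0.03, τ = 264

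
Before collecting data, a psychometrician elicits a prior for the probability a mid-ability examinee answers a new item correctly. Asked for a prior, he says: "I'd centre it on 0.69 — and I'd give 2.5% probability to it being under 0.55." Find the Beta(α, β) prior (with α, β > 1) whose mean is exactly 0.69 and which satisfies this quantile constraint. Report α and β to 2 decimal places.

α ≈ 31.41, β ≈ 14.11

With mean 0.69 fixed, write α = 0.69s, β = 0.31s where s = α+β.
Need P(θ < 0.55) = 0.025 under Beta(0.69s, 0.31s). Normal approximation: (q−m)/√(m(1−m)/s) ≈ z_{0.025} = -1.96, so s ≈ 0.69·0.31·(-1.96)²/(0.55−0.69)² = 41.9.
At s = 41.9: P(θ<0.55) ≈ 0.030. Adjusting to match 0.025 gives s ≈ 45.52.
So α = 0.69·45.52 ≈ 31.41, β = 0.31·45.52 ≈ 14.11.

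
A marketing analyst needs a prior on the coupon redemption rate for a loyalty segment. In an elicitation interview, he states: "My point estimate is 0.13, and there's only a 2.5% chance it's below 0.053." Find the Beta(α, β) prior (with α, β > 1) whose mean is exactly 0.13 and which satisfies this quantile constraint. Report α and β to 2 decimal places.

With mean 0.13 fixed, write α = 0.13s, β = 0.87s where s = α+β.
Need P(θ < 0.053) = 0.025 under Beta(0.13s, 0.87s). Normal approximation: (q−m)/√(m(1−m)/s) ≈ z_{0.025} = -1.96, so s ≈ 0.13·0.87·(-1.96)²/(0.053−0.13)² = 73.3.
At s = 73.3: P(θ<0.053) ≈ 0.008. Adjusting to match 0.025 gives s ≈ 50.40.
So α = 0.13·50.40 ≈ 6.55, β = 0.87·50.40 ≈ 43.85.

α ≈ 6.55, β ≈ 43.85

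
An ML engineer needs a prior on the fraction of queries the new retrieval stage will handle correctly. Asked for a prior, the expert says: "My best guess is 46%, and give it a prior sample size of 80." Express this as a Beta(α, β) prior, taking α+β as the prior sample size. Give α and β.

α = 36.8, β = 43.2

Under the effective-sample-size interpretation, Beta(α, β) has prior mean α/(α+β) and prior sample size α+β.
So α+β = 80 and α/(α+β) = 0.46, giving α = 0.46·80 = 36.8 and β = 80 − 36.8 = 43.2.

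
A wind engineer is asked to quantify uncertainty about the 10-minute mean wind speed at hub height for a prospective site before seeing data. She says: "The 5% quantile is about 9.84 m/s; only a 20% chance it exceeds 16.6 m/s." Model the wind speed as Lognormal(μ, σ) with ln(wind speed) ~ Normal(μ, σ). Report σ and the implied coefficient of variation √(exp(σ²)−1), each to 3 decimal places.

If T ~ Lognormal(μ,σ) then ln T ~ Normal(μ,σ), so the p-quantile of ln T is μ + z_p·σ.
ln(9.84) = 2.286 and ln(16.6) = 2.809; z_{0.05} = -1.645, z_{0.8} = 0.8416.
σ = (2.809 − 2.286)/(0.8416 − (-1.645)) = 0.210.
μ = 2.286 − (-1.645)·0.210 = 2.632.
CV = √(exp(σ²)−1) = √(exp(0.0442)−1) = 0.213.

σ ≈ 0.210, CV ≈ 0.213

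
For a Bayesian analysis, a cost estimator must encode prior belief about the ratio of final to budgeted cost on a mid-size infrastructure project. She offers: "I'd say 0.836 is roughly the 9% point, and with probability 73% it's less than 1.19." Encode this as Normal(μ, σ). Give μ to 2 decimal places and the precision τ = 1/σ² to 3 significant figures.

μ = 1.08, τ = 30.5

The p-quantile of Normal(μ,σ) is μ + z_p·σ, with z_{0.09} = -1.341 and z_{0.73} = 0.6128.
Eliminate σ: μ = (z₂·x₁ − z₁·x₂)/(z₂ − z₁) = (0.6128·0.836 − (-1.341)·1.19)/1.954 = 1.08.
Then σ = (x₂ − x₁)/(z₂ − z₁) = (1.19 − 0.836)/1.954 = 0.18.
Precision τ = 1/σ² = 1/0.1812² = 30.5.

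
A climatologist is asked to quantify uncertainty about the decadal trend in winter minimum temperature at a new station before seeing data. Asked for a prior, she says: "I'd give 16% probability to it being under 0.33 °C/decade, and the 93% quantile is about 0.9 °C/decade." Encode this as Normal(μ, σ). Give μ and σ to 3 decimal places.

μ = 0.559, σ = 0.231

The p-quantile of Normal(μ,σ) is μ + z_p·σ, with z_{0.16} = -0.9945 and z_{0.93} = 1.476.
Eliminate σ: μ = (z₂·x₁ − z₁·x₂)/(z₂ − z₁) = (1.476·0.33 − (-0.9945)·0.9)/2.47 = 0.559.
Then σ = (x₂ − x₁)/(z₂ − z₁) = (0.9 − 0.33)/2.47 = 0.231.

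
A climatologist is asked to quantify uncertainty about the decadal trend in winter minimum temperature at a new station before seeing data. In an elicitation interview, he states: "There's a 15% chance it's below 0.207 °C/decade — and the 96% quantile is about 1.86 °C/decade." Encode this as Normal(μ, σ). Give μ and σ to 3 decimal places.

μ = 0.822, σ = 0.593

The p-quantile of Normal(μ,σ) is μ + z_p·σ, with z_{0.15} = -1.036 and z_{0.96} = 1.751.
Eliminate σ: μ = (z₂·x₁ − z₁·x₂)/(z₂ − z₁) = (1.751·0.207 − (-1.036)·1.86)/2.787 = 0.822.
Then σ = (x₂ − x₁)/(z₂ − z₁) = (1.86 − 0.207)/2.787 = 0.593.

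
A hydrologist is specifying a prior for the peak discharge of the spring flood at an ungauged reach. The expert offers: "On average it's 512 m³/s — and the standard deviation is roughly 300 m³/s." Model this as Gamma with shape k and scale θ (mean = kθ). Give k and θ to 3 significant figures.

k ≈ 2.91, θ ≈ 176

For Gamma(k, scale θ): mean = kθ, variance = kθ², so CV = 1/√k.
CV = SD/mean = 300/512 = 0.5859, hence k = 1/CV² = 2.91.
Then θ = mean/k = 512/2.91 = 176.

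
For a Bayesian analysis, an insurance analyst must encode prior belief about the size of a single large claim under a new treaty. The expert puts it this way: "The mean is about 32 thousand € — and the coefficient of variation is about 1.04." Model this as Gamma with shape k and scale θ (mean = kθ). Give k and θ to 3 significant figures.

k ≈ 0.925, θ ≈ 34.6

For Gamma(k, scale θ): mean = kθ, variance = kθ², so CV = 1/√k.
CV = 1.04, hence k = 1/CV² = 0.925.
Then θ = mean/k = 32/0.925 = 34.6.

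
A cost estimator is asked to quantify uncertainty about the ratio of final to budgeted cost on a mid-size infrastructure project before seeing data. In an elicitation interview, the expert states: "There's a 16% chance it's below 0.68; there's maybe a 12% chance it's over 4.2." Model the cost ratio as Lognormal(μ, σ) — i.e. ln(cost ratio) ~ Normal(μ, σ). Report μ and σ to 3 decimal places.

μ ≈ 0.449, σ ≈ 0.839

If T ~ Lognormal(μ,σ) then ln T ~ Normal(μ,σ), so the p-quantile of ln T is μ + z_p·σ.
ln(0.68) = -0.3857 and ln(4.2) = 1.435; z_{0.16} = -0.9945, z_{0.88} = 1.175.
σ = (1.435 − -0.3857)/(1.175 − (-0.9945)) = 0.839.
μ = -0.3857 − (-0.9945)·0.839 = 0.449.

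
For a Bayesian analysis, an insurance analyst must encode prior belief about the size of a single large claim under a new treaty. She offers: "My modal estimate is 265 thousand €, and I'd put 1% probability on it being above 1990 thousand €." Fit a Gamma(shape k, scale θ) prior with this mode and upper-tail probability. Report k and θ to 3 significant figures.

Gamma(k,θ) with k>1 has mode (k−1)θ, so θ = 265/(k−1).
Need P(X < 1990) = 0.99 with θ tied to k this way. Start at k = 2, θ = 265: P(X<1990) ≈ 0.995.
Too high — lower k to spread out. Iterating converges to k ≈ 1.85.
Then θ = 265/(1.85−1) ≈ 314.

k ≈ 1.85, θ ≈ 314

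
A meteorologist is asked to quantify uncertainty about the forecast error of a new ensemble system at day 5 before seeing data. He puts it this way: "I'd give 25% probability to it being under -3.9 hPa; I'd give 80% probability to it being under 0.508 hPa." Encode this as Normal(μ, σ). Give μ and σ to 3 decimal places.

μ = -1.939, σ = 2.907

The p-quantile of Normal(μ,σ) is μ + z_p·σ, with z_{0.25} = -0.6745 and z_{0.8} = 0.8416.
Eliminate σ: μ = (z₂·x₁ − z₁·x₂)/(z₂ − z₁) = (0.8416·-3.9 − (-0.6745)·0.508)/1.516 = -1.939.
Then σ = (x₂ − x₁)/(z₂ − z₁) = (0.508 − -3.9)/1.516 = 2.907.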